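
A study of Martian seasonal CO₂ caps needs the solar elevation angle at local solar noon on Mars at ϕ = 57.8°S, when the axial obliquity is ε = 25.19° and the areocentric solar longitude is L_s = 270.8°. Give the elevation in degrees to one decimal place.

57.4°

sin δ = sin 25.19° × sin 270.8° = -0.42558, so δ = -25.187°.
At local noon the hour angle is zero, so the zenith angle equals |ϕ − δ| = |-57.8° − (-25.187°)| = 32.613°.
Elevation = 90° − 32.613° = 57.4°.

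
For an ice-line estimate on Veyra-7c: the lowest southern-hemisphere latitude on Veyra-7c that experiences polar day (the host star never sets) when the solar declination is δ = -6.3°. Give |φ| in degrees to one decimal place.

|φ| = 83.7°

Polar day requires cos H₀ = −tan φ tan δ ≤ −1, i.e. tan φ tan δ ≥ 1.
The boundary is |tan φ| · |tan δ| = 1, so |φ| = 90° − |δ| = 90° − 6.3° = 83.7° in the southern hemisphere.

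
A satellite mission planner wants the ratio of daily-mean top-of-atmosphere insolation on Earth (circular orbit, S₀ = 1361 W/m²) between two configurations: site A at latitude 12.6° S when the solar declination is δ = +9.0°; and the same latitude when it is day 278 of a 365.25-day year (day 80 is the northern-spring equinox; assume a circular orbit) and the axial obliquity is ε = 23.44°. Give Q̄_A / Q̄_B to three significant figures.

Q̄_A / Q̄_B ≈ 0.905

— Configuration A (φ=-12.6°):
cos H₀ = −tan(-12.6°) tan(+9.000°) = 0.0354, H₀ = 1.5354 rad.
Bracket: H₀ sin φ sin δ + cos φ cos δ sin H₀ = 1.5354×-0.21814×0.15643 + 0.97592×0.98769×0.99937 = -0.052393 + 0.963299 = 0.910906.
Q̄ = (S₀/π) × [bracket] = (1361/π) × 0.910906 = 394.62 W/m².
— Configuration B (φ=-12.6°):
Solar longitude: λ_s = 360° × (278 − 80)/365.25 = 195.154°.
sin δ = sin 23.44° × sin 195.154° = -0.10399, so δ = -5.969°.
cos H₀ = −tan(-12.6°) tan(-5.969°) = -0.0234, H₀ = 1.5942 rad.
Bracket: H₀ sin φ sin δ + cos φ cos δ sin H₀ = 1.5942×-0.21814×-0.10399 + 0.97592×0.99458×0.99973 = 0.036163 + 0.970368 = 1.006531.
Q̄ = (S₀/π) × [bracket] = (1361/π) × 1.006531 = 436.05 W/m².
Ratio Q̄_A / Q̄_B = 394.62 / 436.05 = 0.9050.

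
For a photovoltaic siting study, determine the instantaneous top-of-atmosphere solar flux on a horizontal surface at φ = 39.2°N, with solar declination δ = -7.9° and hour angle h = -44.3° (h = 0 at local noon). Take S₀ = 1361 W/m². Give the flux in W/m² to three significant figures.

cos θ_z = sin φ sin δ + cos φ cos δ cos h = -0.086869 + 0.549358 = 0.462489.
Flux = S₀ · cos θ_z = 1361 × 0.462489 = 629.4 W/m².

629 W/m²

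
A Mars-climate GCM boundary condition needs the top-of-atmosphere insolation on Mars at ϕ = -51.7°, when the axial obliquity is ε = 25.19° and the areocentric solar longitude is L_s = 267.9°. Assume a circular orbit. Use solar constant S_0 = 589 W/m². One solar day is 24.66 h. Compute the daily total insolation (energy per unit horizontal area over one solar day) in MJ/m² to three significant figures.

sin δ = sin 25.19° × sin 267.9° = -0.42534, so δ = -25.172°.
cos h₀ = −tan(-51.7°) tan(-25.172°) = -0.5951, h₀ = 2.2082 rad.
Bracket: h₀ sin ϕ sin δ + cos ϕ cos δ sin h₀ = 2.2082×-0.78478×-0.42534 + 0.61978×0.90504×0.80367 = 0.737093 + 0.450799 = 1.187892.
Q̄ = (S_0/π) × [bracket] = (589/π) × 1.187892 = 222.71 W/m².
Daily total = Q̄ × 24.66 h × 3600 s/h = 222.71 × 24.66 × 3600 / 10⁶ = 19.77 MJ/m².

19.8 MJ/m²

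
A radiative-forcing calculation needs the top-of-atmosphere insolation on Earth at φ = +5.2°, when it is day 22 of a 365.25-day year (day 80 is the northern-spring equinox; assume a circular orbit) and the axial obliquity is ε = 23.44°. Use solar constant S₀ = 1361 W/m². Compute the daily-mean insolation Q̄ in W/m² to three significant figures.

Solar longitude: λ_s = 360° × (22 − 80)/365.25 = -57.166°, i.e. -57.166° + 360° = 302.834°.
sin δ = sin 23.44° × sin 302.834° = -0.33424, so δ = -19.526°.
cos H₀ = −tan(+5.2°) tan(-19.526°) = 0.0323, H₀ = 1.5385 rad.
Bracket: H₀ sin φ sin δ + cos φ cos δ sin H₀ = 1.5385×0.09063×-0.33424 + 0.99588×0.94249×0.99948 = -0.046605 + 0.938119 = 0.891514.
Q̄ = (S₀/π) × [bracket] = (1361/π) × 0.891514 = 386.2 W/m².

Q̄ ≈ 386 W/m²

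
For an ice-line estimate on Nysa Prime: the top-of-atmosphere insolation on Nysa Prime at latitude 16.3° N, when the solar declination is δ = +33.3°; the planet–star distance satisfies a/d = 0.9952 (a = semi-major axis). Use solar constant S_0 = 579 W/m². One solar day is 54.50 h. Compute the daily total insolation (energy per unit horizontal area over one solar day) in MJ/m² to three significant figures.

37.9 MJ/m²

cos h₀ = −tan(+16.3°) tan(+33.300°) = -0.1921, h₀ = 1.7641 rad.
Bracket: h₀ sin ϕ sin δ + cos ϕ cos δ sin h₀ = 1.7641×0.28067×0.54902 + 0.95981×0.83581×0.98138 = 0.271836 + 0.787281 = 1.059117.
Inverse-square distance factor (a/d)² = 0.9952² = 0.990423.
Q̄ = (S_0/π) × 0.990423 × [bracket] = (579/π) × 0.990423 × 1.059117 = 193.33 W/m².
Daily total = Q̄ × 54.50 h × 3600 s/h = 193.33 × 54.50 × 3600 / 10⁶ = 37.93 MJ/m².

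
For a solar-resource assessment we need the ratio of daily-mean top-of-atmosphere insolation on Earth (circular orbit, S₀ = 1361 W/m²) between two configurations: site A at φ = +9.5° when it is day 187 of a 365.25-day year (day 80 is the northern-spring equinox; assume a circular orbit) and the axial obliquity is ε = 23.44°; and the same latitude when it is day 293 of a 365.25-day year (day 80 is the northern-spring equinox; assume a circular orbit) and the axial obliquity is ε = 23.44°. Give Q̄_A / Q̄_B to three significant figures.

— Configuration A (φ=+9.5°):
Solar longitude: λ_s = 360° × (187 − 80)/365.25 = 105.462°.
sin δ = sin 23.44° × sin 105.462° = 0.38339, so δ = +22.544°.
cos H₀ = −tan(+9.5°) tan(+22.544°) = -0.0695, H₀ = 1.6403 rad.
Bracket: H₀ sin φ sin δ + cos φ cos δ sin H₀ = 1.6403×0.16505×0.38339 + 0.98629×0.92359×0.99758 = 0.103796 + 0.908723 = 1.012519.
Q̄ = (S₀/π) × [bracket] = (1361/π) × 1.012519 = 438.64 W/m².
— Configuration B (φ=+9.5°):
Solar longitude: λ_s = 360° × (293 − 80)/365.25 = 209.938°.
sin δ = sin 23.44° × sin 209.938° = -0.19852, so δ = -11.451°.
cos H₀ = −tan(+9.5°) tan(-11.451°) = 0.0339, H₀ = 1.5369 rad.
Bracket: H₀ sin φ sin δ + cos φ cos δ sin H₀ = 1.5369×0.16505×-0.19852 + 0.98629×0.98010×0.99943 = -0.050358 + 0.966112 = 0.915754.
Q̄ = (S₀/π) × [bracket] = (1361/π) × 0.915754 = 396.72 W/m².
Ratio Q̄_A / Q̄_B = 438.64 / 396.72 = 1.106.

Q̄_A / Q̄_B ≈ 1.11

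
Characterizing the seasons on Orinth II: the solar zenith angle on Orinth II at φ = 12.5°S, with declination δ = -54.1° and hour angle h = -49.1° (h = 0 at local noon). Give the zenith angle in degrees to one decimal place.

θ_z = 56.6°

cos θ_z = sin φ sin δ + cos φ cos δ cos h = 0.175325 + 0.374821 = 0.550146.
θ_z = arccos(0.550146) = 56.6°.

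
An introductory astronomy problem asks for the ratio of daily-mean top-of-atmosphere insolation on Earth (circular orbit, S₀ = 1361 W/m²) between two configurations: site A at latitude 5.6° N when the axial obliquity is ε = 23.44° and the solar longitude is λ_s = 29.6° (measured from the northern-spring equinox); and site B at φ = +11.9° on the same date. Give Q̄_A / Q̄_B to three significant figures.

— Configuration A (φ=+5.6°):
Solar declination: sin δ = sin ε · sin λ_s = sin 23.44° × sin 29.6° = 0.19648, so δ = +11.331°.
cos H₀ = −tan(+5.6°) tan(+11.331°) = -0.0196, H₀ = 1.5904 rad.
Bracket: H₀ sin φ sin δ + cos φ cos δ sin H₀ = 1.5904×0.09758×0.19648 + 0.99523×0.98051×0.99981 = 0.030492 + 0.975648 = 1.006140.
Q̄ = (S₀/π) × [bracket] = (1361/π) × 1.006140 = 435.88 W/m².
— Configuration B (φ=+11.9°):
cos H₀ = −tan(+11.9°) tan(+11.331°) = -0.0422, H₀ = 1.6130 rad.
Bracket: H₀ sin φ sin δ + cos φ cos δ sin H₀ = 1.6130×0.20620×0.19648 + 0.97851×0.98051×0.99911 = 0.065349 + 0.958585 = 1.023934.
Q̄ = (S₀/π) × [bracket] = (1361/π) × 1.023934 = 443.59 W/m².
Ratio Q̄_A / Q̄_B = 435.88 / 443.59 = 0.9826.

Q̄_A / Q̄_B ≈ 0.983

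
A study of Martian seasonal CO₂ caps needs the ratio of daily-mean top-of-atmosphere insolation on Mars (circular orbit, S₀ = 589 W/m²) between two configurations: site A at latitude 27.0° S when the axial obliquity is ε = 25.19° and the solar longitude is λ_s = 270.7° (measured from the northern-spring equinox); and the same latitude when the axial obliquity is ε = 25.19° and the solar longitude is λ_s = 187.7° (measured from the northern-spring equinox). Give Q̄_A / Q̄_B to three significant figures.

— Configuration A (φ=-27.0°):
Solar declination: sin δ = sin ε · sin λ_s = sin 25.19° × sin 270.7° = -0.42559, so δ = -25.188°.
cos H₀ = −tan(-27.0°) tan(-25.188°) = -0.2396, H₀ = 1.8128 rad.
Bracket: H₀ sin φ sin δ + cos φ cos δ sin H₀ = 1.8128×-0.45399×-0.42559 + 0.89101×0.90492×0.97086 = 0.350258 + 0.782797 = 1.133055.
Q̄ = (S₀/π) × [bracket] = (589/π) × 1.133055 = 212.43 W/m².
— Configuration B (φ=-27.0°):
Solar declination: sin δ = sin ε · sin λ_s = sin 25.19° × sin 187.7° = -0.05703, so δ = -3.269°.
cos H₀ = −tan(-27.0°) tan(-3.269°) = -0.0291, H₀ = 1.5999 rad.
Bracket: H₀ sin φ sin δ + cos φ cos δ sin H₀ = 1.5999×-0.45399×-0.05703 + 0.89101×0.99837×0.99958 = 0.041423 + 0.889184 = 0.930607.
Q̄ = (S₀/π) × [bracket] = (589/π) × 0.930607 = 174.47 W/m².
Ratio Q̄_A / Q̄_B = 212.43 / 174.47 = 1.218.

Q̄_A / Q̄_B ≈ 1.22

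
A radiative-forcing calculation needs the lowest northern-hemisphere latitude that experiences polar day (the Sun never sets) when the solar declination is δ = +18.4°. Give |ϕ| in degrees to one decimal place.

Polar day requires cos h₀ = −tan ϕ tan δ ≤ −1, i.e. tan ϕ tan δ ≥ 1.
The boundary is |tan ϕ| · |tan δ| = 1, so |ϕ| = 90° − |δ| = 90° − 18.4° = 71.6° in the northern hemisphere.

|ϕ| = 71.6°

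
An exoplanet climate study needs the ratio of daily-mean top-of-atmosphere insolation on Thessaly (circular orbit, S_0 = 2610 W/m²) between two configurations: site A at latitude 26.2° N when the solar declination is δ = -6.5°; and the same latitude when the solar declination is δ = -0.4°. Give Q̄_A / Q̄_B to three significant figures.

— Configuration A (ϕ=+26.2°):
cos h₀ = −tan(+26.2°) tan(-6.500°) = 0.0561, h₀ = 1.5147 rad.
Bracket: h₀ sin ϕ sin δ + cos ϕ cos δ sin h₀ = 1.5147×0.44151×-0.11320 + 0.89726×0.99357×0.99843 = -0.075703 + 0.890091 = 0.814388.
Q̄ = (S_0/π) × [bracket] = (2610/π) × 0.814388 = 676.58 W/m².
— Configuration B (ϕ=+26.2°):
cos h₀ = −tan(+26.2°) tan(-0.400°) = 0.0034, h₀ = 1.5674 rad.
Bracket: h₀ sin ϕ sin δ + cos ϕ cos δ sin h₀ = 1.5674×0.44151×-0.00698 + 0.89726×0.99998×0.99999 = -0.004830 + 0.897233 = 0.892403.
Q̄ = (S_0/π) × [bracket] = (2610/π) × 0.892403 = 741.40 W/m².
Ratio Q̄_A / Q̄_B = 676.58 / 741.40 = 0.9126.

Q̄_A / Q̄_B ≈ 0.913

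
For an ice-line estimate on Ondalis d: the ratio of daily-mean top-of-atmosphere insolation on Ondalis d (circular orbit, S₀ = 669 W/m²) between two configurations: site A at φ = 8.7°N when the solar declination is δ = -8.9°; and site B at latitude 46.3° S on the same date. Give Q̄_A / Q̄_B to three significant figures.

— Configuration A (φ=+8.7°):
cos H₀ = −tan(+8.7°) tan(-8.900°) = 0.0240, H₀ = 1.5468 rad.
Bracket: H₀ sin φ sin δ + cos φ cos δ sin H₀ = 1.5468×0.15126×-0.15471 + 0.98849×0.98796×0.99971 = -0.036197 + 0.976305 = 0.940108.
Q̄ = (S₀/π) × [bracket] = (669/π) × 0.940108 = 200.20 W/m².
— Configuration B (φ=-46.3°):
cos H₀ = −tan(-46.3°) tan(-8.900°) = -0.1639, H₀ = 1.7354 rad.
Bracket: H₀ sin φ sin δ + cos φ cos δ sin H₀ = 1.7354×-0.72297×-0.15471 + 0.69088×0.98796×0.98648 = 0.194106 + 0.673334 = 0.867440.
Q̄ = (S₀/π) × [bracket] = (669/π) × 0.867440 = 184.72 W/m².
Ratio Q̄_A / Q̄_B = 200.20 / 184.72 = 1.084.

Q̄_A / Q̄_B ≈ 1.08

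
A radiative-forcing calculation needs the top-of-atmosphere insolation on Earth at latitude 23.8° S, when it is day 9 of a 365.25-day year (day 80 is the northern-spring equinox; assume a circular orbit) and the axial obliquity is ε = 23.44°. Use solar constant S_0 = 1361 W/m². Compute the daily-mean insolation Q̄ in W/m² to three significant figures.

Solar longitude: L_s = 360° × (9 − 80)/365.25 = -69.979°, i.e. -69.979° + 360° = 290.021°.
sin δ = sin 23.44° × sin 290.021° = -0.37375, so δ = -21.947°.
cos h₀ = −tan(-23.8°) tan(-21.947°) = -0.1777, h₀ = 1.7495 rad.
Bracket: h₀ sin ϕ sin δ + cos ϕ cos δ sin h₀ = 1.7495×-0.40355×-0.37375 + 0.91496×0.92753×0.98408 = 0.263872 + 0.835142 = 1.099014.
Q̄ = (S_0/π) × [bracket] = (1361/π) × 1.099014 = 476.1 W/m².

Q̄ ≈ 476 W/m²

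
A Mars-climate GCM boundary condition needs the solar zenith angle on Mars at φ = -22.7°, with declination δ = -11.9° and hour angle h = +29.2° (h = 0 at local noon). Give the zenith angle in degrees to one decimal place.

cos θ_z = sin φ sin δ + cos φ cos δ cos h = 0.079575 + 0.787997 = 0.867572.
θ_z = arccos(0.867572) = 29.8°.

θ_z = 29.8°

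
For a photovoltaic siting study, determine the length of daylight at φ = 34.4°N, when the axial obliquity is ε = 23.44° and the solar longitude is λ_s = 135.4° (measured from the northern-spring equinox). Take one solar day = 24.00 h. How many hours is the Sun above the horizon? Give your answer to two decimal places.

Solar declination: sin δ = sin ε · sin λ_s = sin 23.44° × sin 135.4° = 0.27931, so δ = +16.219°.
cos H₀ = −tan φ · tan δ = −tan(+34.4°) × tan(+16.219°) = -0.1992, so H₀ = 1.7713 rad = 101.49°.
Daylight = 2H₀/(2π) × 24.00 h = (1.7713/π) × 24.00 = 13.53 h.

13.53 h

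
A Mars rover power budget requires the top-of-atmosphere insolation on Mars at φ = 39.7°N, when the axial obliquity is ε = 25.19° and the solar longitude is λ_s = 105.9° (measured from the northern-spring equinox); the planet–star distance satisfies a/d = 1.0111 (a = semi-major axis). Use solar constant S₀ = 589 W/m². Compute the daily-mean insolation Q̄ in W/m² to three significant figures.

Solar declination: sin δ = sin ε · sin λ_s = sin 25.19° × sin 105.9° = 0.40934, so δ = +24.163°.
cos H₀ = −tan(+39.7°) tan(+24.163°) = -0.3725, H₀ = 1.9525 rad.
Bracket: H₀ sin φ sin δ + cos φ cos δ sin H₀ = 1.9525×0.63877×0.40934 + 0.76940×0.91238×0.92804 = 0.510528 + 0.651470 = 1.161998.
Inverse-square distance factor (a/d)² = 1.0111² = 1.022323.
Q̄ = (S₀/π) × 1.022323 × [bracket] = (589/π) × 1.022323 × 1.161998 = 222.7 W/m².

Q̄ ≈ 223 W/m²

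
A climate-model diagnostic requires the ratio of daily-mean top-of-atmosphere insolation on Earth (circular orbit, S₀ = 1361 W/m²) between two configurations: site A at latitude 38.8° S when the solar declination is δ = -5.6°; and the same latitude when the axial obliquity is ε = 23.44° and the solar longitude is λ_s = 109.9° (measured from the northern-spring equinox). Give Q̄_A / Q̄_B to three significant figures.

Q̄_A / Q̄_B ≈ 2.22

— Configuration A (φ=-38.8°):
cos H₀ = −tan(-38.8°) tan(-5.600°) = -0.0788, H₀ = 1.6497 rad.
Bracket: H₀ sin φ sin δ + cos φ cos δ sin H₀ = 1.6497×-0.62660×-0.09758 + 0.77934×0.99523×0.99689 = 0.100869 + 0.773210 = 0.874079.
Q̄ = (S₀/π) × [bracket] = (1361/π) × 0.874079 = 378.67 W/m².
— Configuration B (φ=-38.8°):
Solar declination: sin δ = sin ε · sin λ_s = sin 23.44° × sin 109.9° = 0.37404, so δ = +21.965°.
cos H₀ = −tan(-38.8°) tan(+21.965°) = 0.3243, H₀ = 1.2406 rad.
Bracket: H₀ sin φ sin δ + cos φ cos δ sin H₀ = 1.2406×-0.62660×0.37404 + 0.77934×0.92741×0.94596 = -0.290764 + 0.683709 = 0.392945.
Q̄ = (S₀/π) × [bracket] = (1361/π) × 0.392945 = 170.23 W/m².
Ratio Q̄_A / Q̄_B = 378.67 / 170.23 = 2.224.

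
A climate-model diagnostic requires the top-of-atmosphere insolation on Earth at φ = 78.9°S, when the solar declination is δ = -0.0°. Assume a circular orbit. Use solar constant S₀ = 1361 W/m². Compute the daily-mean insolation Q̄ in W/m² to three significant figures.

Q̄ ≈ 83.4 W/m²

cos H₀ = −tan(-78.9°) tan(-0.000°) = -0.0000, H₀ = 1.5708 rad.
Bracket: H₀ sin φ sin δ + cos φ cos δ sin H₀ = 1.5708×-0.98129×-0.00000 + 0.19252×1.00000×1.00000 = 0.000000 + 0.192520 = 0.192520.
Q̄ = (S₀/π) × [bracket] = (1361/π) × 0.192520 = 83.40 W/m².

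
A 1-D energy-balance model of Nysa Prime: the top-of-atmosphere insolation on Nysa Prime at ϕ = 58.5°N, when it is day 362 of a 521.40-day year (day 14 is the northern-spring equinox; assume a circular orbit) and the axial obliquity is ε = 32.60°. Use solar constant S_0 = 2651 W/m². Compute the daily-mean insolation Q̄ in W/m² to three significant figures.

Q̄ ≈ 18.6 W/m²

Solar longitude: L_s = 360° × (362 − 14)/521.40 = 240.276°.
sin δ = sin 32.60° × sin 240.276° = -0.46788, so δ = -27.897°.
cos h₀ = −tan(+58.5°) tan(-27.897°) = 0.8639, h₀ = 0.5278 rad.
Bracket: h₀ sin ϕ sin δ + cos ϕ cos δ sin h₀ = 0.5278×0.85264×-0.46788 + 0.52250×0.88379×0.50365 = -0.210557 + 0.232576 = 0.022019.
Q̄ = (S_0/π) × [bracket] = (2651/π) × 0.022019 = 18.58 W/m².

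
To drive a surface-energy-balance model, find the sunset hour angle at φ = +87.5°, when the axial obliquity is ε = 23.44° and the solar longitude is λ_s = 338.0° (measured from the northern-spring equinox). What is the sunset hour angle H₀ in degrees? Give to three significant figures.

Solar declination: sin δ = sin ε · sin λ_s = sin 23.44° × sin 338.0° = -0.14901, so δ = -8.570°.
cos H₀ = −tan φ · tan δ = 3.4515 ≥ 1, so the Sun never rises (polar night) and H₀ = 0.

H₀ = 0.00°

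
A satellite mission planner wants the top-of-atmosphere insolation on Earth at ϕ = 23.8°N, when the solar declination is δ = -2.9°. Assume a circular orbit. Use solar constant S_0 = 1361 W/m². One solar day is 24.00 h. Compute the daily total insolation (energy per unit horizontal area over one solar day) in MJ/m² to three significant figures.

33.0 MJ/m²

cos h₀ = −tan(+23.8°) tan(-2.900°) = 0.0223, h₀ = 1.5485 rad.
Bracket: h₀ sin ϕ sin δ + cos ϕ cos δ sin h₀ = 1.5485×0.40355×-0.05059 + 0.91496×0.99872×0.99975 = -0.031614 + 0.913560 = 0.881946.
Q̄ = (S_0/π) × [bracket] = (1361/π) × 0.881946 = 382.08 W/m².
Daily total = Q̄ × 24.00 h × 3600 s/h = 382.08 × 24.00 × 3600 / 10⁶ = 33.01 MJ/m².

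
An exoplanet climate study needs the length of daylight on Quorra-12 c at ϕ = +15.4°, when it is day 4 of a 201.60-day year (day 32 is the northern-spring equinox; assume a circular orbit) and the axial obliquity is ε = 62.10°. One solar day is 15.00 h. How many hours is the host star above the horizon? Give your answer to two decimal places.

Solar longitude: L_s = 360° × (4 − 32)/201.60 = -50.000°, i.e. -50.000° + 360° = 310.000°.
sin δ = sin 62.10° × sin 310.000° = -0.67700, so δ = -42.610°.
cos h₀ = −tan ϕ · tan δ = −tan(+15.4°) × tan(-42.610°) = 0.2534, so h₀ = 1.3146 rad = 75.32°.
Daylight = 2h₀/(2π) × 15.00 h = (1.3146/π) × 15.00 = 6.28 h.

6.28 h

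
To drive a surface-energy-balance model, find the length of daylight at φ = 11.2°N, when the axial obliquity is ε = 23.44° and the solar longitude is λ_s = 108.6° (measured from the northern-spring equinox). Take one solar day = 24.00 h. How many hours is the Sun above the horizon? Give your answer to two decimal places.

12.62 h

Solar declination: sin δ = sin ε · sin λ_s = sin 23.44° × sin 108.6° = 0.37701, so δ = +22.149°.
cos H₀ = −tan φ · tan δ = −tan(+11.2°) × tan(+22.149°) = -0.0806, so H₀ = 1.6515 rad = 94.62°.
Daylight = 2H₀/(2π) × 24.00 h = (1.6515/π) × 24.00 = 12.62 h.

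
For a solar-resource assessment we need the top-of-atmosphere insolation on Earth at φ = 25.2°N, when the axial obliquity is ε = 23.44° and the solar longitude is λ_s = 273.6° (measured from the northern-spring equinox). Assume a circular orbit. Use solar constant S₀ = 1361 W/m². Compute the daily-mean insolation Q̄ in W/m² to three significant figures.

Q̄ ≈ 252 W/m²

Solar declination: sin δ = sin ε · sin λ_s = sin 23.44° × sin 273.6° = -0.39700, so δ = -23.391°.
cos H₀ = −tan(+25.2°) tan(-23.391°) = 0.2035, H₀ = 1.3658 rad.
Bracket: H₀ sin φ sin δ + cos φ cos δ sin H₀ = 1.3658×0.42578×-0.39700 + 0.90483×0.91782×0.97907 = -0.230868 + 0.813089 = 0.582221.
Q̄ = (S₀/π) × [bracket] = (1361/π) × 0.582221 = 252.2 W/m².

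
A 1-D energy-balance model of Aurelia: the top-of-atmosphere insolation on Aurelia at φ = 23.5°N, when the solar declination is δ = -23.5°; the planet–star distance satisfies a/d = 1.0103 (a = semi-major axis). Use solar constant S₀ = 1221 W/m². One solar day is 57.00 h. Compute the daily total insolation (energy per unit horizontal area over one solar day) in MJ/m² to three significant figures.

cos H₀ = −tan(+23.5°) tan(-23.500°) = 0.1891, H₀ = 1.3806 rad.
Bracket: H₀ sin φ sin δ + cos φ cos δ sin H₀ = 1.3806×0.39875×-0.39875 + 0.91706×0.91706×0.98197 = -0.219518 + 0.825836 = 0.606318.
Inverse-square distance factor (a/d)² = 1.0103² = 1.020706.
Q̄ = (S₀/π) × 1.020706 × [bracket] = (1221/π) × 1.020706 × 0.606318 = 240.53 W/m².
Daily total = Q̄ × 57.00 h × 3600 s/h = 240.53 × 57.00 × 3600 / 10⁶ = 49.36 MJ/m².

49.4 MJ/m²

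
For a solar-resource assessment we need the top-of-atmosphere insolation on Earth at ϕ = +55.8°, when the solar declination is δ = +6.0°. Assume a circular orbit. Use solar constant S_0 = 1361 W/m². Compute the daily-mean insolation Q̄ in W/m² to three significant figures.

cos h₀ = −tan(+55.8°) tan(+6.000°) = -0.1547, h₀ = 1.7261 rad.
Bracket: h₀ sin ϕ sin δ + cos ϕ cos δ sin h₀ = 1.7261×0.82708×0.10453 + 0.56208×0.99452×0.98797 = 0.149229 + 0.552275 = 0.701504.
Q̄ = (S_0/π) × [bracket] = (1361/π) × 0.701504 = 303.9 W/m².

Q̄ ≈ 304 W/m²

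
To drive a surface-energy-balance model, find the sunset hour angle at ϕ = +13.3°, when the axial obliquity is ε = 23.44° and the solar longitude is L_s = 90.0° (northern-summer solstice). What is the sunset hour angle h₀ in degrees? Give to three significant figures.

h₀ = 95.9°

Solar declination: sin δ = sin ε · sin L_s = sin 23.44° × sin 90.0° = 0.39779, so δ = +23.440°.
cos h₀ = −tan ϕ · tan δ = −tan(+13.3°) × tan(+23.440°) = -0.1025, so h₀ = 1.6735 rad = 95.88°.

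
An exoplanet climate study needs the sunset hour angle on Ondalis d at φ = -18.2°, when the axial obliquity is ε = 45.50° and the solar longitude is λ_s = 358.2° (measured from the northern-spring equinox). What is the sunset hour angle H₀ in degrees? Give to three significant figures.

H₀ = 90.4°

Solar declination: sin δ = sin ε · sin λ_s = sin 45.50° × sin 358.2° = -0.02240, so δ = -1.284°.
cos H₀ = −tan φ · tan δ = −tan(-18.2°) × tan(-1.284°) = -0.0074, so H₀ = 1.5782 rad = 90.42°.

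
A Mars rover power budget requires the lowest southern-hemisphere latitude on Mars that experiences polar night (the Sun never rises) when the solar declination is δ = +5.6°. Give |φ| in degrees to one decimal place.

Polar night requires cos H₀ = −tan φ tan δ ≥ 1, i.e. tan φ tan δ ≤ −1.
The boundary is |tan φ| · |tan δ| = 1, so |φ| = 90° − |δ| = 90° − 5.6° = 84.4° in the southern hemisphere.

|φ| = 84.4°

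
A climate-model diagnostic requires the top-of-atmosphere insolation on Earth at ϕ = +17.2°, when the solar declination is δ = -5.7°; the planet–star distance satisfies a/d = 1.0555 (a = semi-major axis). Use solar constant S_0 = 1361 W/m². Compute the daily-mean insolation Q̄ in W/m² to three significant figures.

cos h₀ = −tan(+17.2°) tan(-5.700°) = 0.0309, h₀ = 1.5399 rad.
Bracket: h₀ sin ϕ sin δ + cos ϕ cos δ sin h₀ = 1.5399×0.29571×-0.09932 + 0.95528×0.99506×0.99952 = -0.045227 + 0.950105 = 0.904878.
Inverse-square distance factor (a/d)² = 1.0555² = 1.114080.
Q̄ = (S_0/π) × 1.114080 × [bracket] = (1361/π) × 1.114080 × 0.904878 = 436.7 W/m².

Q̄ ≈ 437 W/m²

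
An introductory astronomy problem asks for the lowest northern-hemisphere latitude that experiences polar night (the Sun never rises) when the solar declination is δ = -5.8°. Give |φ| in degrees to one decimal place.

Polar night requires cos H₀ = −tan φ tan δ ≥ 1, i.e. tan φ tan δ ≤ −1.
The boundary is |tan φ| · |tan δ| = 1, so |φ| = 90° − |δ| = 90° − 5.8° = 84.2° in the northern hemisphere.

|φ| = 84.2°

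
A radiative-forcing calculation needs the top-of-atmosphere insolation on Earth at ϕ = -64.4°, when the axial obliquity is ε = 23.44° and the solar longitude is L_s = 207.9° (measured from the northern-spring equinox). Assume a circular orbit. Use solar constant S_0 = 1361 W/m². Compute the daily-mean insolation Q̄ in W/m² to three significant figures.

Solar declination: sin δ = sin ε · sin L_s = sin 23.44° × sin 207.9° = -0.18614, so δ = -10.727°.
cos h₀ = −tan(-64.4°) tan(-10.727°) = -0.3954, h₀ = 1.9773 rad.
Bracket: h₀ sin ϕ sin δ + cos ϕ cos δ sin h₀ = 1.9773×-0.90183×-0.18614 + 0.43209×0.98252×0.91851 = 0.331923 + 0.389942 = 0.721865.
Q̄ = (S_0/π) × [bracket] = (1361/π) × 0.721865 = 312.7 W/m².

Q̄ ≈ 313 W/m²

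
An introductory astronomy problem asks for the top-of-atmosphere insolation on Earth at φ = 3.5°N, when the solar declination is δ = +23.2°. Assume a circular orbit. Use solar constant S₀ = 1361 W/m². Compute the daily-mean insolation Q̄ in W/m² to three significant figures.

Q̄ ≈ 414 W/m²

cos H₀ = −tan(+3.5°) tan(+23.200°) = -0.0262, H₀ = 1.5970 rad.
Bracket: H₀ sin φ sin δ + cos φ cos δ sin H₀ = 1.5970×0.06105×0.39394 + 0.99813×0.91914×0.99966 = 0.038408 + 0.917109 = 0.955517.
Q̄ = (S₀/π) × [bracket] = (1361/π) × 0.955517 = 413.9 W/m².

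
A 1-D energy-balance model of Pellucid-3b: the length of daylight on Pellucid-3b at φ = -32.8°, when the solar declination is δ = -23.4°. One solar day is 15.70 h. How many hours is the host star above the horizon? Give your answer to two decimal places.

9.26 h

cos H₀ = −tan φ · tan δ = −tan(-32.8°) × tan(-23.400°) = -0.2789, so H₀ = 1.8534 rad = 106.19°.
Daylight = 2H₀/(2π) × 15.70 h = (1.8534/π) × 15.70 = 9.26 h.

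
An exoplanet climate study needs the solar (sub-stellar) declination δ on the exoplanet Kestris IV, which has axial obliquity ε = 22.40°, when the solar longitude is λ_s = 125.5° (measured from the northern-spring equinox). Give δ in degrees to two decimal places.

sin δ = sin ε · sin λ_s = sin 22.40° × sin 125.5° = 0.310235.
δ = arcsin(0.310235) = +18.07°.

δ = +18.07°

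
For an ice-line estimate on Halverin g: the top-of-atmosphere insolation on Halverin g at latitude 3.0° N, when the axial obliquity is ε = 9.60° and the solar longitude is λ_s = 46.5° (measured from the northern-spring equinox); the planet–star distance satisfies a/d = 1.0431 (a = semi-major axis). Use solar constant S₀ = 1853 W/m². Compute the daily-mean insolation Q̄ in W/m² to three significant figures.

Solar declination: sin δ = sin ε · sin λ_s = sin 9.60° × sin 46.5° = 0.12097, so δ = +6.948°.
cos H₀ = −tan(+3.0°) tan(+6.948°) = -0.0064, H₀ = 1.5772 rad.
Bracket: H₀ sin φ sin δ + cos φ cos δ sin H₀ = 1.5772×0.05234×0.12097 + 0.99863×0.99266×0.99998 = 0.009986 + 0.991280 = 1.001266.
Inverse-square distance factor (a/d)² = 1.0431² = 1.088058.
Q̄ = (S₀/π) × 1.088058 × [bracket] = (1853/π) × 1.088058 × 1.001266 = 642.6 W/m².

Q̄ ≈ 643 W/m²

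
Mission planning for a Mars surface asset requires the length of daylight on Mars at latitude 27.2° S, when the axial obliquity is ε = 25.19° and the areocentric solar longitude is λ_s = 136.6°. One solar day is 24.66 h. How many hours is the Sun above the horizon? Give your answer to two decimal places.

sin δ = sin 25.19° × sin 136.6° = 0.29244, so δ = +17.004°.
cos H₀ = −tan φ · tan δ = −tan(-27.2°) × tan(+17.004°) = 0.1572, so H₀ = 1.4130 rad = 80.96°.
Daylight = 2H₀/(2π) × 24.66 h = (1.4130/π) × 24.66 = 11.09 h.

11.09 h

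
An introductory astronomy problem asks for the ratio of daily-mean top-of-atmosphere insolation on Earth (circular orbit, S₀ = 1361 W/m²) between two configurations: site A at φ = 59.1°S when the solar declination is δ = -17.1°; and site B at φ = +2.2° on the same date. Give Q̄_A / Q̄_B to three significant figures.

— Configuration A (φ=-59.1°):
cos H₀ = −tan(-59.1°) tan(-17.100°) = -0.5140, H₀ = 2.1107 rad.
Bracket: H₀ sin φ sin δ + cos φ cos δ sin H₀ = 2.1107×-0.85806×-0.29404 + 0.51354×0.95579×0.85777 = 0.532538 + 0.421025 = 0.953563.
Q̄ = (S₀/π) × [bracket] = (1361/π) × 0.953563 = 413.10 W/m².
— Configuration B (φ=+2.2°):
cos H₀ = −tan(+2.2°) tan(-17.100°) = 0.0118, H₀ = 1.5590 rad.
Bracket: H₀ sin φ sin δ + cos φ cos δ sin H₀ = 1.5590×0.03839×-0.29404 + 0.99926×0.95579×0.99993 = -0.017598 + 0.955016 = 0.937418.
Q̄ = (S₀/π) × [bracket] = (1361/π) × 0.937418 = 406.11 W/m².
Ratio Q̄_A / Q̄_B = 413.10 / 406.11 = 1.017.

Q̄_A / Q̄_B ≈ 1.02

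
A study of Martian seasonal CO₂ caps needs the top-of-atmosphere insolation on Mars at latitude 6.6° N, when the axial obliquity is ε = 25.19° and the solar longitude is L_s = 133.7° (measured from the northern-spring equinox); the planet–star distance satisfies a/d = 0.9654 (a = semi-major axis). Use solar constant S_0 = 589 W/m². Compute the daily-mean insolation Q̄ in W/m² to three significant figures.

Q̄ ≈ 175 W/m²

Solar declination: sin δ = sin ε · sin L_s = sin 25.19° × sin 133.7° = 0.30771, so δ = +17.921°.
cos h₀ = −tan(+6.6°) tan(+17.921°) = -0.0374, h₀ = 1.6082 rad.
Bracket: h₀ sin ϕ sin δ + cos ϕ cos δ sin h₀ = 1.6082×0.11494×0.30771 + 0.99337×0.95148×0.99930 = 0.056879 + 0.944510 = 1.001389.
Inverse-square distance factor (a/d)² = 0.9654² = 0.931997.
Q̄ = (S_0/π) × 0.931997 × [bracket] = (589/π) × 0.931997 × 1.001389 = 175.0 W/m².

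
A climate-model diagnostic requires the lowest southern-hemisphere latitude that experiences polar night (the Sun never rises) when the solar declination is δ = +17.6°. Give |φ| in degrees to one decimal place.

|φ| = 72.4°

Polar night requires cos H₀ = −tan φ tan δ ≥ 1, i.e. tan φ tan δ ≤ −1.
The boundary is |tan φ| · |tan δ| = 1, so |φ| = 90° − |δ| = 90° − 17.6° = 72.4° in the southern hemisphere.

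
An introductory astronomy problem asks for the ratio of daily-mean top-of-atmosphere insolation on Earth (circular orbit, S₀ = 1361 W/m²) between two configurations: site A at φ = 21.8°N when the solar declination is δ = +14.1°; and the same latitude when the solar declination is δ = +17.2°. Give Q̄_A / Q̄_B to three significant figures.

— Configuration A (φ=+21.8°):
cos H₀ = −tan(+21.8°) tan(+14.100°) = -0.1005, H₀ = 1.6714 rad.
Bracket: H₀ sin φ sin δ + cos φ cos δ sin H₀ = 1.6714×0.37137×0.24362 + 0.92849×0.96987×0.99494 = 0.151217 + 0.895958 = 1.047175.
Q̄ = (S₀/π) × [bracket] = (1361/π) × 1.047175 = 453.66 W/m².
— Configuration B (φ=+21.8°):
cos H₀ = −tan(+21.8°) tan(+17.200°) = -0.1238, H₀ = 1.6949 rad.
Bracket: H₀ sin φ sin δ + cos φ cos δ sin H₀ = 1.6949×0.37137×0.29571 + 0.92849×0.95528×0.99231 = 0.186130 + 0.880147 = 1.066277.
Q̄ = (S₀/π) × [bracket] = (1361/π) × 1.066277 = 461.93 W/m².
Ratio Q̄_A / Q̄_B = 453.66 / 461.93 = 0.9821.

Q̄_A / Q̄_B ≈ 0.982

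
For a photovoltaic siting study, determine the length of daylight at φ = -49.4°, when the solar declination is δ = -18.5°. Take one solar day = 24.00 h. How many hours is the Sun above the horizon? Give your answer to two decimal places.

cos H₀ = −tan φ · tan δ = −tan(-49.4°) × tan(-18.500°) = -0.3904, so H₀ = 1.9718 rad = 112.98°.
Daylight = 2H₀/(2π) × 24.00 h = (1.9718/π) × 24.00 = 15.06 h.

15.06 h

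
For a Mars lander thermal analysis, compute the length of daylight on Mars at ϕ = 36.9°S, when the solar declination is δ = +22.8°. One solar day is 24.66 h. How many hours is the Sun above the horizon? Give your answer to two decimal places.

cos h₀ = −tan ϕ · tan δ = −tan(-36.9°) × tan(+22.800°) = 0.3156, so h₀ = 1.2497 rad = 71.60°.
Daylight = 2h₀/(2π) × 24.66 h = (1.2497/π) × 24.66 = 9.81 h.

9.81 h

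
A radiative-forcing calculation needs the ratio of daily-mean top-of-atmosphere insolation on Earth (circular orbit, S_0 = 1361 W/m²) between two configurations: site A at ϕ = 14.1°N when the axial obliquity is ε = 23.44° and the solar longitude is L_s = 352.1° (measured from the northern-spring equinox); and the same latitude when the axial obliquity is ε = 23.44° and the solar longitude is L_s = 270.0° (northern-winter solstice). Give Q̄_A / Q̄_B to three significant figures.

— Configuration A (ϕ=+14.1°):
Solar declination: sin δ = sin ε · sin L_s = sin 23.44° × sin 352.1° = -0.05467, so δ = -3.134°.
cos h₀ = −tan(+14.1°) tan(-3.134°) = 0.0138, h₀ = 1.5570 rad.
Bracket: h₀ sin ϕ sin δ + cos ϕ cos δ sin h₀ = 1.5570×0.24362×-0.05467 + 0.96987×0.99850×0.99991 = -0.020737 + 0.968328 = 0.947591.
Q̄ = (S_0/π) × [bracket] = (1361/π) × 0.947591 = 410.52 W/m².
— Configuration B (ϕ=+14.1°):
Solar declination: sin δ = sin ε · sin L_s = sin 23.44° × sin 270.0° = -0.39779, so δ = -23.440°.
cos h₀ = −tan(+14.1°) tan(-23.440°) = 0.1089, h₀ = 1.4617 rad.
Bracket: h₀ sin ϕ sin δ + cos ϕ cos δ sin h₀ = 1.4617×0.24362×-0.39779 + 0.96987×0.91748×0.99405 = -0.141653 + 0.884542 = 0.742889.
Q̄ = (S_0/π) × [bracket] = (1361/π) × 0.742889 = 321.83 W/m².
Ratio Q̄_A / Q̄_B = 410.52 / 321.83 = 1.276.

Q̄_A / Q̄_B ≈ 1.28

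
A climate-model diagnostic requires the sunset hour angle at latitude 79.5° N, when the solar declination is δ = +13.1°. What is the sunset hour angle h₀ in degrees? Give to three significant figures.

h₀ = 180°

Sunrise equation: cos h₀ = −tan ϕ · tan δ = -1.2556 ≤ −1, so the Sun never sets (polar day) and h₀ = π.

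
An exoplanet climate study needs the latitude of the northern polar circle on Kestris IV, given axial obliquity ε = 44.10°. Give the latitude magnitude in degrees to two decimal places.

The polar circle is the lowest latitude that experiences at least one full rotation of continuous daylight at the northern-summer solstice; it lies at |ϕ| = 90° − ε = 90° − 44.10° = 45.90°.

45.90°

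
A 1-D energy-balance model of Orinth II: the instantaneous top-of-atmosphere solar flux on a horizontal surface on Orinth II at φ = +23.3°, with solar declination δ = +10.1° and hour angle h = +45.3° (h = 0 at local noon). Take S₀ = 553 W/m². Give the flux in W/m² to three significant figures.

390 W/m²

cos θ_z = sin φ sin δ + cos φ cos δ cos h = 0.069366 + 0.636019 = 0.705385.
Flux = S₀ · cos θ_z = 553 × 0.705385 = 390.1 W/m².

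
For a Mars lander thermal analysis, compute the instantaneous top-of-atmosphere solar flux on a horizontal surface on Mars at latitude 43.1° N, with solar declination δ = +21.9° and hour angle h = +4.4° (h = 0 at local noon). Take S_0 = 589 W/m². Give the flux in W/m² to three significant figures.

cos θ_z = sin ϕ sin δ + cos ϕ cos δ cos h = 0.254853 + 0.675474 = 0.930327.
Flux = S_0 · cos θ_z = 589 × 0.930327 = 548.0 W/m².

548 W/m²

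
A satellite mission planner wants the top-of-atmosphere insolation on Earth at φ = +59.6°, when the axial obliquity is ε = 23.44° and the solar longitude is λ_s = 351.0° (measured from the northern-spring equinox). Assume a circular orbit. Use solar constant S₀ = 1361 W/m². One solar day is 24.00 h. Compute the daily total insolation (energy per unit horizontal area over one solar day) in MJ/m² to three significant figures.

15.9 MJ/m²

Solar declination: sin δ = sin ε · sin λ_s = sin 23.44° × sin 351.0° = -0.06223, so δ = -3.568°.
cos H₀ = −tan(+59.6°) tan(-3.568°) = 0.1063, H₀ = 1.4643 rad.
Bracket: H₀ sin φ sin δ + cos φ cos δ sin H₀ = 1.4643×0.86251×-0.06223 + 0.50603×0.99806×0.99434 = -0.078595 + 0.502190 = 0.423595.
Q̄ = (S₀/π) × [bracket] = (1361/π) × 0.423595 = 183.51 W/m².
Daily total = Q̄ × 24.00 h × 3600 s/h = 183.51 × 24.00 × 3600 / 10⁶ = 15.86 MJ/m².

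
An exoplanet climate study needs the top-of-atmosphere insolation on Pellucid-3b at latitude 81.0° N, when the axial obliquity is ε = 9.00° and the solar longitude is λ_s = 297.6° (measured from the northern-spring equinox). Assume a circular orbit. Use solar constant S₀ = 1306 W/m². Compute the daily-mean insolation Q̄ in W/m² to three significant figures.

Solar declination: sin δ = sin ε · sin λ_s = sin 9.00° × sin 297.6° = -0.13863, so δ = -7.969°.
cos H₀ = −tan(+81.0°) tan(-7.969°) = 0.8838, H₀ = 0.4868 rad.
Bracket: H₀ sin φ sin δ + cos φ cos δ sin H₀ = 0.4868×0.98769×-0.13863 + 0.15643×0.99034×0.46781 = -0.066654 + 0.072473 = 0.005819.
Q̄ = (S₀/π) × [bracket] = (1306/π) × 0.005819 = 2.419 W/m².

Q̄ ≈ 2.42 W/m²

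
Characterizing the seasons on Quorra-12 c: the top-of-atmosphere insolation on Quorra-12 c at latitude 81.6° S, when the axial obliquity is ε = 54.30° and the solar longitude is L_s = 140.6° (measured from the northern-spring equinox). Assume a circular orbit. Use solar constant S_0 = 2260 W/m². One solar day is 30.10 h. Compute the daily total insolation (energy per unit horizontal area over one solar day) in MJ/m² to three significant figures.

Solar declination: sin δ = sin ε · sin L_s = sin 54.30° × sin 140.6° = 0.51545, so δ = +31.028°.
cos h₀ = −tan(-81.6°) tan(+31.028°) = 4.0735 ≥ 1 ⇒ polar night, h₀ = 0 and Q̄ = 0.
Daily total = Q̄ × 30.10 h × 3600 s/h = 0.00 MJ/m².

0.00 MJ/m²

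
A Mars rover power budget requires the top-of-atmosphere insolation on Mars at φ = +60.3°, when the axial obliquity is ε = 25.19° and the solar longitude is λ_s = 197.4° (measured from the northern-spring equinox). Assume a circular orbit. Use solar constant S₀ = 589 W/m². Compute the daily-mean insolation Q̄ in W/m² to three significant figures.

Solar declination: sin δ = sin ε · sin λ_s = sin 25.19° × sin 197.4° = -0.12728, so δ = -7.312°.
cos H₀ = −tan(+60.3°) tan(-7.312°) = 0.2250, H₀ = 1.3439 rad.
Bracket: H₀ sin φ sin δ + cos φ cos δ sin H₀ = 1.3439×0.86863×-0.12728 + 0.49546×0.99187×0.97437 = -0.148581 + 0.478837 = 0.330256.
Q̄ = (S₀/π) × [bracket] = (589/π) × 0.330256 = 61.92 W/m².

Q̄ ≈ 61.9 W/m²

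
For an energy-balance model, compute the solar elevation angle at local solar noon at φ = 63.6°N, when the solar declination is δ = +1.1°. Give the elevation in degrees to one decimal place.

27.5°

At local noon the hour angle is zero, so the zenith angle equals |φ − δ| = |+63.6° − (+1.100°)| = 62.500°.
Elevation = 90° − 62.500° = 27.5°.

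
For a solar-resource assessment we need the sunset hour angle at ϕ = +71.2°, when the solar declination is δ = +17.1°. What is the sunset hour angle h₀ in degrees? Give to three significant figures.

h₀ = 155°

cos h₀ = −tan ϕ · tan δ = −tan(+71.2°) × tan(+17.100°) = -0.9037, so h₀ = 2.6991 rad = 154.65°.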